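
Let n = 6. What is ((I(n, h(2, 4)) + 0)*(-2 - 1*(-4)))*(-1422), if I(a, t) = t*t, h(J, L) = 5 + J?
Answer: -139356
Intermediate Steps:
I(a, t) = t²
((I(n, h(2, 4)) + 0)*(-2 - 1*(-4)))*(-1422) = (((5 + 2)² + 0)*(-2 - 1*(-4)))*(-1422) = ((7² + 0)*(-2 + 4))*(-1422) = ((49 + 0)*2)*(-1422) = (49*2)*(-1422) = 98*(-1422) = -139356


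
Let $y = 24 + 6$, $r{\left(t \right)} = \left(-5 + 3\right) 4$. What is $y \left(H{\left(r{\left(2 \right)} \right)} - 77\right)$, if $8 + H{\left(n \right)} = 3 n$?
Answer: $-3270$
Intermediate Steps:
$r{\left(t \right)} = -8$ ($r{\left(t \right)} = \left(-2\right) 4 = -8$)
$y = 30$
$H{\left(n \right)} = -8 + 3 n$
$y \left(H{\left(r{\left(2 \right)} \right)} - 77\right) = 30 \left(\left(-8 + 3 \left(-8\right)\right) - 77\right) = 30 \left(\left(-8 - 24\right) - 77\right) = 30 \left(-32 - 77\right) = 30 \left(-109\right) = -3270$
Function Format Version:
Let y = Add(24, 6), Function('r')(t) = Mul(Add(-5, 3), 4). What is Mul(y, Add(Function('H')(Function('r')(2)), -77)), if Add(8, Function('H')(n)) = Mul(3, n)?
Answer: -3270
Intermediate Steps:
Function('r')(t) = -8 (Function('r')(t) = Mul(-2, 4) = -8)
y = 30
Function('H')(n) = Add(-8, Mul(3, n))
Mul(y, Add(Function('H')(Function('r')(2)), -77)) = Mul(30, Add(Add(-8, Mul(3, -8)), -77)) = Mul(30, Add(Add(-8, -24), -77)) = Mul(30, Add(-32, -77)) = Mul(30, -109) = -3270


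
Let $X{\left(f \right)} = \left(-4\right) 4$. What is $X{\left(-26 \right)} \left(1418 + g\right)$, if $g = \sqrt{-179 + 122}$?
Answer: $-22688 - 16 i \sqrt{57} \approx -22688.0 - 120.8 i$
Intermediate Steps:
$X{\left(f \right)} = -16$
$g = i \sqrt{57}$ ($g = \sqrt{-57} = i \sqrt{57} \approx 7.5498 i$)
$X{\left(-26 \right)} \left(1418 + g\right) = - 16 \left(1418 + i \sqrt{57}\right) = -22688 - 16 i \sqrt{57}$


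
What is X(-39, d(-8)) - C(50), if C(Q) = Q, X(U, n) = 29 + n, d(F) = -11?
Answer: -32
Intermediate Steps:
X(-39, d(-8)) - C(50) = (29 - 11) - 1*50 = 18 - 50 = -32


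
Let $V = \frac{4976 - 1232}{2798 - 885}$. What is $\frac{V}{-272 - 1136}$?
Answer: $- \frac{117}{84172} \approx -0.00139$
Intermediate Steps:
$V = \frac{3744}{1913} \approx 1.9571$
$\frac{V}{-272 - 1136} = \frac{3744}{1913 \left(-272 - 1136\right)} = \frac{3744}{1913 \left(-1408\right)} = \frac{3744}{1913} \left(- \frac{1}{1408}\right) = - \frac{117}{84172}$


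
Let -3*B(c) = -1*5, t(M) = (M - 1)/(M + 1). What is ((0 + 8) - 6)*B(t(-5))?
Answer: 10/3 ≈ 3.3333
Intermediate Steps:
t(M) = (-1 + M)/(1 + M)
B(c) = 5/3 (B(c) = -(-1)*5/3 = -⅓*(-5) = 5/3)
((0 + 8) - 6)*B(t(-5)) = ((0 + 8) - 6)*(5/3) = (8 - 6)*(5/3) = 2*(5/3) = 10/3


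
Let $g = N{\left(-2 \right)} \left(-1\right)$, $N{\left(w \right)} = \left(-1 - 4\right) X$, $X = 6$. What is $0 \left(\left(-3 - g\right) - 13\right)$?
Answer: $0$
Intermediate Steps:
$N{\left(w \right)} = -30$ ($N{\left(w \right)} = \left(-1 - 4\right) 6 = \left(-5\right) 6 = -30$)
$g = 30$ ($g = \left(-30\right) \left(-1\right) = 30$)
$0 \left(\left(-3 - g\right) - 13\right) = 0 \left(\left(-3 - 30\right) - 13\right) = 0 \left(-33 - 13\right) = 0 \left(-46\right) = 0$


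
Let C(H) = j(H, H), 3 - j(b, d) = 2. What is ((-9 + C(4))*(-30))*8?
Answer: 1920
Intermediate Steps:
j(b, d) = 1 (j(b, d) = 3 - 1*2 = 3 - 2 = 1)
C(H) = 1
((-9 + C(4))*(-30))*8 = ((-9 + 1)*(-30))*8 = -8*(-30)*8 = 240*8 = 1920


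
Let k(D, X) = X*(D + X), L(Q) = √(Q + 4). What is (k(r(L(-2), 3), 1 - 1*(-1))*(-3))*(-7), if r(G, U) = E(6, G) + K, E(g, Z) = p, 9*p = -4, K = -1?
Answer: 70/3 ≈ 23.333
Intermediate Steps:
p = -4/9 (p = (⅑)*(-4) = -4/9 ≈ -0.44444)
E(g, Z) = -4/9
L(Q) = √(4 + Q)
r(G, U) = -13/9 (r(G, U) = -4/9 - 1 = -13/9)
(k(r(L(-2), 3), 1 - 1*(-1))*(-3))*(-7) = (((1 - 1*(-1))*(-13/9 + (1 - 1*(-1))))*(-3))*(-7) = (((1 + 1)*(-13/9 + (1 + 1)))*(-3))*(-7) = ((2*(-13/9 + 2))*(-3))*(-7) = ((2*(5/9))*(-3))*(-7) = ((10/9)*(-3))*(-7) = -10/3*(-7) = 70/3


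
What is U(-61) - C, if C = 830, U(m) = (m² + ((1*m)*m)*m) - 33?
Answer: -224123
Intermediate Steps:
U(m) = -33 + m² + m³ (U(m) = (m² + (m*m)*m) - 33 = (m² + m²*m) - 33 = (m² + m³) - 33 = -33 + m² + m³)
U(-61) - C = (-33 + (-61)² + (-61)³) - 1*830 = (-33 + 3721 - 226981) - 830 = -223293 - 830 = -224123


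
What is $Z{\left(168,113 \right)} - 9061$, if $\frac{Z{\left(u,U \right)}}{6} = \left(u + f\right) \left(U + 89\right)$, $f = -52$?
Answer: $131531$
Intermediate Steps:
$Z{\left(u,U \right)} = 6 \left(-52 + u\right) \left(89 + U\right)$ ($Z{\left(u,U \right)} = 6 \left(u - 52\right) \left(U + 89\right) = 6 \left(-52 + u\right) \left(89 + U\right)$)
$Z{\left(168,113 \right)} - 9061 = \left(-27768 - 35256 + 534 \cdot 168 + 6 \cdot 113 \cdot 168\right) - 9061 = \left(-27768 - 35256 + 89712 + 113904\right) - 9061 = 140592 - 9061 = 131531$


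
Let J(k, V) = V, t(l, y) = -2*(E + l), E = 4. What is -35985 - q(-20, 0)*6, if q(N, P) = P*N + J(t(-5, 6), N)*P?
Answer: -35985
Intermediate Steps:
t(l, y) = -8 - 2*l (t(l, y) = -2*(4 + l) = -8 - 2*l)
q(N, P) = 2*N*P (q(N, P) = P*N + N*P = N*P + N*P = 2*N*P)
-35985 - q(-20, 0)*6 = -35985 - 2*(-20)*0*6 = -35985 - 0*6 = -35985 - 1*0 = -35985 + 0 = -35985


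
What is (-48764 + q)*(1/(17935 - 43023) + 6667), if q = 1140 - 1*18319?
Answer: -11029737953385/25088 ≈ -4.3964e+8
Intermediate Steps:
q = -17179 (q = 1140 - 18319 = -17179)
(-48764 + q)*(1/(17935 - 43023) + 6667) = (-48764 - 17179)*(1/(17935 - 43023) + 6667) = -65943*(1/(-25088) + 6667) = -65943*(-1/25088 + 6667) = -65943*167261695/25088 = -11029737953385/25088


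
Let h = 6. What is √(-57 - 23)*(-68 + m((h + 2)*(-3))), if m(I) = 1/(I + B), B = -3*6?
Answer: -5714*I*√5/21 ≈ -608.42*I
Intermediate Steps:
B = -18
m(I) = 1/(-18 + I) (m(I) = 1/(I - 18) = 1/(-18 + I))
√(-57 - 23)*(-68 + m((h + 2)*(-3))) = √(-57 - 23)*(-68 + 1/(-18 + (6 + 2)*(-3))) = √(-80)*(-68 + 1/(-18 + 8*(-3))) = (4*I*√5)*(-68 + 1/(-18 - 24)) = (4*I*√5)*(-68 + 1/(-42)) = (4*I*√5)*(-68 - 1/42) = (4*I*√5)*(-2857/42) = -5714*I*√5/21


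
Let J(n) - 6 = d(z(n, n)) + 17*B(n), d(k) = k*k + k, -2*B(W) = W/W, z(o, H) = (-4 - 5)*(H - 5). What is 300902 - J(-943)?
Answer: -145005303/2 ≈ -7.2503e+7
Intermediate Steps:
z(o, H) = 45 - 9*H (z(o, H) = -9*(-5 + H) = 45 - 9*H)
B(W) = -1/2 (B(W) = -W/(2*W) = -1/2*1 = -1/2)
d(k) = k + k**2 (d(k) = k**2 + k = k + k**2)
J(n) = -5/2 + (45 - 9*n)*(46 - 9*n) (J(n) = 6 + ((45 - 9*n)*(1 + (45 - 9*n)) + 17*(-1/2)) = 6 + ((45 - 9*n)*(46 - 9*n) - 17/2) = 6 + (-17/2 + (45 - 9*n)*(46 - 9*n)) = -5/2 + (45 - 9*n)*(46 - 9*n))
300902 - J(-943) = 300902 - (4135/2 - 819*(-943) + 81*(-943)**2) = 300902 - (4135/2 + 772317 + 81*889249) = 300902 - (4135/2 + 772317 + 72029169) = 300902 - 1*145607107/2 = 300902 - 145607107/2 = -145005303/2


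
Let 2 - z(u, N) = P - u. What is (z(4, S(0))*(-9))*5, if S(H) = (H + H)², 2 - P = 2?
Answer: -270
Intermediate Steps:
P = 0 (P = 2 - 1*2 = 2 - 2 = 0)
S(H) = 4*H² (S(H) = (2*H)² = 4*H²)
z(u, N) = 2 + u (z(u, N) = 2 - (0 - u) = 2 - (-1)*u = 2 + u)
(z(4, S(0))*(-9))*5 = ((2 + 4)*(-9))*5 = (6*(-9))*5 = -54*5 = -270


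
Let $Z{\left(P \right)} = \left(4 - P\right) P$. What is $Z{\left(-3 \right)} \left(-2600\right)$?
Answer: $54600$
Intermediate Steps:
$Z{\left(P \right)} = P \left(4 - P\right)$
$Z{\left(-3 \right)} \left(-2600\right) = - 3 \left(4 - -3\right) \left(-2600\right) = - 3 \left(4 + 3\right) \left(-2600\right) = \left(-3\right) 7 \left(-2600\right) = \left(-21\right) \left(-2600\right) = 54600$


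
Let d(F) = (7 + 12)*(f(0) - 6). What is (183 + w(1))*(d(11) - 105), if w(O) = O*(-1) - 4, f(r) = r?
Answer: -38982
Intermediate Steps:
w(O) = -4 - O (w(O) = -O - 4 = -4 - O)
d(F) = -114 (d(F) = (7 + 12)*(0 - 6) = 19*(-6) = -114)
(183 + w(1))*(d(11) - 105) = (183 + (-4 - 1*1))*(-114 - 105) = (183 + (-4 - 1))*(-219) = (183 - 5)*(-219) = 178*(-219) = -38982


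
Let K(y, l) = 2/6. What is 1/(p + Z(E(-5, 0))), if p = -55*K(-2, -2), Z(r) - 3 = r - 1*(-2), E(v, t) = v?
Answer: -3/55 ≈ -0.054545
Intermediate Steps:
K(y, l) = ⅓ (K(y, l) = 2*(⅙) = ⅓)
Z(r) = 5 + r (Z(r) = 3 + (r - 1*(-2)) = 3 + (r + 2) = 3 + (2 + r) = 5 + r)
p = -55/3 (p = -55*⅓ = -55/3 ≈ -18.333)
1/(p + Z(E(-5, 0))) = 1/(-55/3 + (5 - 5)) = 1/(-55/3 + 0) = 1/(-55/3) = -3/55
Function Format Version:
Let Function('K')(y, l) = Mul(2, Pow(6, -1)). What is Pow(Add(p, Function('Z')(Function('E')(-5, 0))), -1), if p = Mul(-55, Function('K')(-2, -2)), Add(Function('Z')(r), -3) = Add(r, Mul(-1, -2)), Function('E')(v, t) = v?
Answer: Rational(-3, 55) ≈ -0.054545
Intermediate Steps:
Function('K')(y, l) = Rational(1, 3) (Function('K')(y, l) = Mul(2, Rational(1, 6)) = Rational(1, 3))
Function('Z')(r) = Add(5, r) (Function('Z')(r) = Add(3, Add(r, Mul(-1, -2))) = Add(3, Add(r, 2)) = Add(3, Add(2, r)) = Add(5, r))
p = Rational(-55, 3) (p = Mul(-55, Rational(1, 3)) = Rational(-55, 3) ≈ -18.333)
Pow(Add(p, Function('Z')(Function('E')(-5, 0))), -1) = Pow(Add(Rational(-55, 3), Add(5, -5)), -1) = Pow(Add(Rational(-55, 3), 0), -1) = Pow(Rational(-55, 3), -1) = Rational(-3, 55)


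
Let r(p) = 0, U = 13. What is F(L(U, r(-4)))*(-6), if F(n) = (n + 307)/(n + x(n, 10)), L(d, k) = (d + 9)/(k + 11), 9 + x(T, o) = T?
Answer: 1854/5 ≈ 370.80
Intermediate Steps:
x(T, o) = -9 + T
L(d, k) = (9 + d)/(11 + k)
F(n) = (307 + n)/(-9 + 2*n) (F(n) = (n + 307)/(n + (-9 + n)) = (307 + n)/(-9 + 2*n))
F(L(U, r(-4)))*(-6) = ((307 + (9 + 13)/(11 + 0))/(-9 + 2*((9 + 13)/(11 + 0))))*(-6) = ((307 + 22/11)/(-9 + 2*(22/11)))*(-6) = ((307 + (1/11)*22)/(-9 + 2*((1/11)*22)))*(-6) = ((307 + 2)/(-9 + 2*2))*(-6) = (309/(-9 + 4))*(-6) = (309/(-5))*(-6) = -⅕*309*(-6) = -309/5*(-6) = 1854/5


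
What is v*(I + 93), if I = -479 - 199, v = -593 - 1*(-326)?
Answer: 156195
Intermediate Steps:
v = -267 (v = -593 + 326 = -267)
I = -678
v*(I + 93) = -267*(-678 + 93) = -267*(-585) = 156195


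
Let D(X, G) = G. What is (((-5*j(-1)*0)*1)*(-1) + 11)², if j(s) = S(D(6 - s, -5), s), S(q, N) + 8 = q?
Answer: 121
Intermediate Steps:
S(q, N) = -8 + q
j(s) = -13 (j(s) = -8 - 5 = -13)
(((-5*j(-1)*0)*1)*(-1) + 11)² = (((-5*(-13)*0)*1)*(-1) + 11)² = (((65*0)*1)*(-1) + 11)² = ((0*1)*(-1) + 11)² = (0*(-1) + 11)² = (0 + 11)² = 11² = 121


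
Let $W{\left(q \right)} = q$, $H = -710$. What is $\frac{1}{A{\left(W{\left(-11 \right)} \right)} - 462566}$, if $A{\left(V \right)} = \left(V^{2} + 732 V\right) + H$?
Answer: $- \frac{1}{471207} \approx -2.1222 \cdot 10^{-6}$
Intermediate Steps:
$A{\left(V \right)} = -710 + V^{2} + 732 V$ ($A{\left(V \right)} = \left(V^{2} + 732 V\right) - 710 = -710 + V^{2} + 732 V$)
$\frac{1}{A{\left(W{\left(-11 \right)} \right)} - 462566} = \frac{1}{\left(-710 + \left(-11\right)^{2} + 732 \left(-11\right)\right) - 462566} = \frac{1}{\left(-710 + 121 - 8052\right) - 462566} = \frac{1}{-8641 - 462566} = \frac{1}{-471207} = - \frac{1}{471207}$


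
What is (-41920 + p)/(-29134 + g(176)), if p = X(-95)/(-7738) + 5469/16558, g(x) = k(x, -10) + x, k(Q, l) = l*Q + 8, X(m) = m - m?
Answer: 694105891/508496180 ≈ 1.3650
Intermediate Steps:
X(m) = 0
k(Q, l) = 8 + Q*l (k(Q, l) = Q*l + 8 = 8 + Q*l)
g(x) = 8 - 9*x (g(x) = (8 + x*(-10)) + x = (8 - 10*x) + x = 8 - 9*x)
p = 5469/16558 (p = 0/(-7738) + 5469/16558 = 0*(-1/7738) + 5469*(1/16558) = 0 + 5469/16558 = 5469/16558 ≈ 0.33029)
(-41920 + p)/(-29134 + g(176)) = (-41920 + 5469/16558)/(-29134 + (8 - 9*176)) = -694105891/(16558*(-29134 + (8 - 1584))) = -694105891/(16558*(-29134 - 1576)) = -694105891/16558/(-30710) = -694105891/16558*(-1/30710) = 694105891/508496180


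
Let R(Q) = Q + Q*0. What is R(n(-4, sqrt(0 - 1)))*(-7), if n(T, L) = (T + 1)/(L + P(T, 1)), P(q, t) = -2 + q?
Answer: -126/37 - 21*I/37 ≈ -3.4054 - 0.56757*I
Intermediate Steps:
n(T, L) = (1 + T)/(-2 + L + T) (n(T, L) = (T + 1)/(L + (-2 + T)) = (1 + T)/(-2 + L + T))
R(Q) = Q (R(Q) = Q + 0 = Q)
R(n(-4, sqrt(0 - 1)))*(-7) = ((1 - 4)/(-2 + sqrt(0 - 1) - 4))*(-7) = (-3/(-2 + sqrt(-1) - 4))*(-7) = (-3/(-2 + I - 4))*(-7) = (-3/(-6 + I))*(-7) = (((-6 - I)/37)*(-3))*(-7) = -3*(-6 - I)/37*(-7) = 21*(-6 - I)/37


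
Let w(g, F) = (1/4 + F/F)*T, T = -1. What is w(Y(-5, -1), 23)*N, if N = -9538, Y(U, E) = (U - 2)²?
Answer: 23845/2 ≈ 11923.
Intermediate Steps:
Y(U, E) = (-2 + U)²
w(g, F) = -5/4 (w(g, F) = (1/4 + F/F)*(-1) = (1*(¼) + 1)*(-1) = (¼ + 1)*(-1) = (5/4)*(-1) = -5/4)
w(Y(-5, -1), 23)*N = -5/4*(-9538) = 23845/2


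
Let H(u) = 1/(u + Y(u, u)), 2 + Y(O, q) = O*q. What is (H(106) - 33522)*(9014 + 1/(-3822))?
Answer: -13096377921744853/43341480 ≈ -3.0217e+8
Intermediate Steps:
Y(O, q) = -2 + O*q
H(u) = 1/(-2 + u + u**2) (H(u) = 1/(u + (-2 + u*u)) = 1/(u + (-2 + u**2)) = 1/(-2 + u + u**2))
(H(106) - 33522)*(9014 + 1/(-3822)) = (1/(-2 + 106 + 106**2) - 33522)*(9014 + 1/(-3822)) = (1/(-2 + 106 + 11236) - 33522)*(9014 - 1/3822) = (1/11340 - 33522)*(34451507/3822) = -380139479/11340*34451507/3822 = -13096377921744853/43341480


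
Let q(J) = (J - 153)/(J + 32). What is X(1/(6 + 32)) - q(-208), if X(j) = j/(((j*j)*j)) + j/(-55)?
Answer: 24109377/16720 ≈ 1441.9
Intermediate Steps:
q(J) = (-153 + J)/(32 + J)
X(j) = j⁻² - j/55 (X(j) = j/((j²*j)) + j*(-1/55) = j/(j³) - j/55 = j/j³ - j/55 = j⁻² - j/55)
X(1/(6 + 32)) - q(-208) = ((1/(6 + 32))⁻² - 1/(55*(6 + 32))) - (-153 - 208)/(32 - 208) = ((1/38)⁻² - 1/55/38) - (-361)/(-176) = ((1/38)⁻² - 1/55*1/38) - (-1)*(-361)/176 = (1444 - 1/2090) - 1*361/176 = 3017959/2090 - 361/176 = 24109377/16720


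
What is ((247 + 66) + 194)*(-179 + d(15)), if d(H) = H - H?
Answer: -90753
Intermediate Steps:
d(H) = 0
((247 + 66) + 194)*(-179 + d(15)) = ((247 + 66) + 194)*(-179 + 0) = (313 + 194)*(-179) = 507*(-179) = -90753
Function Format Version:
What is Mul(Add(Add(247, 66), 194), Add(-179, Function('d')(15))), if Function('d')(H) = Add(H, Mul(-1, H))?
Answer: -90753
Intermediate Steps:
Function('d')(H) = 0
Mul(Add(Add(247, 66), 194), Add(-179, Function('d')(15))) = Mul(Add(Add(247, 66), 194), Add(-179, 0)) = Mul(Add(313, 194), -179) = Mul(507, -179) = -90753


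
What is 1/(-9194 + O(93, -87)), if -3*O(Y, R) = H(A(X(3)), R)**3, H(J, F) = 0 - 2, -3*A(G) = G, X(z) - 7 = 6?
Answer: -3/27574 ≈ -0.00010880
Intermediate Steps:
X(z) = 13 (X(z) = 7 + 6 = 13)
A(G) = -G/3
H(J, F) = -2
O(Y, R) = 8/3 (O(Y, R) = -1/3*(-2)**3 = -1/3*(-8) = 8/3)
1/(-9194 + O(93, -87)) = 1/(-9194 + 8/3) = 1/(-27574/3) = -3/27574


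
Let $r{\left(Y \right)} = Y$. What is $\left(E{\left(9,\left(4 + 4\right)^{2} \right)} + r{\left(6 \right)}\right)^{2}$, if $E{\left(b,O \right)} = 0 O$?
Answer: $36$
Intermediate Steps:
$E{\left(b,O \right)} = 0$
$\left(E{\left(9,\left(4 + 4\right)^{2} \right)} + r{\left(6 \right)}\right)^{2} = \left(0 + 6\right)^{2} = 6^{2} = 36$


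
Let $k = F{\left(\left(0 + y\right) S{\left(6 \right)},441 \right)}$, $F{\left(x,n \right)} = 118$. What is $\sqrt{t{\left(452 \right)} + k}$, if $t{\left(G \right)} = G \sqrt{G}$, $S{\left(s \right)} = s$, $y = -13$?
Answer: $\sqrt{118 + 904 \sqrt{113}} \approx 98.629$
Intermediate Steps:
$k = 118$
$t{\left(G \right)} = G^{\frac{3}{2}}$
$\sqrt{t{\left(452 \right)} + k} = \sqrt{452^{\frac{3}{2}} + 118} = \sqrt{904 \sqrt{113} + 118} = \sqrt{118 + 904 \sqrt{113}}$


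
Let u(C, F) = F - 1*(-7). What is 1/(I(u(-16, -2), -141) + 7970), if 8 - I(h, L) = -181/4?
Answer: 4/32093 ≈ 0.00012464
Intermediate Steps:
u(C, F) = 7 + F (u(C, F) = F + 7 = 7 + F)
I(h, L) = 213/4 (I(h, L) = 8 - (-181)/4 = 8 - 1*(-181/4) = 8 + 181/4 = 213/4)
1/(I(u(-16, -2), -141) + 7970) = 1/(213/4 + 7970) = 1/(32093/4) = 4/32093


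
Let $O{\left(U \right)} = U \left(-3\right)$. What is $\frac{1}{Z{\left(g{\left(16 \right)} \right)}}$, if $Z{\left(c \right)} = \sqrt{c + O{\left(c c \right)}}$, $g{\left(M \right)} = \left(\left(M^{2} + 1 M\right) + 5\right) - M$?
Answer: $- \frac{i \sqrt{22678}}{68034} \approx - 0.0022135 i$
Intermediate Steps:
$O{\left(U \right)} = - 3 U$
$g{\left(M \right)} = 5 + M^{2}$ ($g{\left(M \right)} = \left(\left(M^{2} + M\right) + 5\right) - M = \left(\left(M + M^{2}\right) + 5\right) - M = \left(5 + M + M^{2}\right) - M = 5 + M^{2}$)
$Z{\left(c \right)} = \sqrt{c - 3 c^{2}}$ ($Z{\left(c \right)} = \sqrt{c - 3 c c} = \sqrt{c - 3 c^{2}}$)
$\frac{1}{Z{\left(g{\left(16 \right)} \right)}} = \frac{1}{\sqrt{\left(5 + 16^{2}\right) \left(1 - 3 \left(5 + 16^{2}\right)\right)}} = \frac{1}{\sqrt{\left(5 + 256\right) \left(1 - 3 \left(5 + 256\right)\right)}} = \frac{1}{\sqrt{261 \left(1 - 783\right)}} = \frac{1}{\sqrt{261 \left(-782\right)}} = \frac{1}{\sqrt{-204102}} = \frac{1}{3 i \sqrt{22678}} = - \frac{i \sqrt{22678}}{68034}$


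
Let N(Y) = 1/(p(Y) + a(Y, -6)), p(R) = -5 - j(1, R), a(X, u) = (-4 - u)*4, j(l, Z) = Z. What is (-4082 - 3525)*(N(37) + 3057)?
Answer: -790648759/34 ≈ -2.3254e+7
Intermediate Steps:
a(X, u) = -16 - 4*u
p(R) = -5 - R
N(Y) = 1/(3 - Y) (N(Y) = 1/((-5 - Y) + (-16 - 4*(-6))) = 1/((-5 - Y) + (-16 + 24)) = 1/((-5 - Y) + 8) = 1/(3 - Y))
(-4082 - 3525)*(N(37) + 3057) = (-4082 - 3525)*(-1/(-3 + 37) + 3057) = -7607*(-1/34 + 3057) = -7607*103937/34 = -790648759/34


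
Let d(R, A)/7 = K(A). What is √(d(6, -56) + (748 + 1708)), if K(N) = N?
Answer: 4*√129 ≈ 45.431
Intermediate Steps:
d(R, A) = 7*A
√(d(6, -56) + (748 + 1708)) = √(7*(-56) + (748 + 1708)) = √(-392 + 2456) = √2064 = 4*√129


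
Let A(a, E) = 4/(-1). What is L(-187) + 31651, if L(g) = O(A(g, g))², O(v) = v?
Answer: 31667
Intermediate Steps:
A(a, E) = -4 (A(a, E) = 4*(-1) = -4)
L(g) = 16 (L(g) = (-4)² = 16)
L(-187) + 31651 = 16 + 31651 = 31667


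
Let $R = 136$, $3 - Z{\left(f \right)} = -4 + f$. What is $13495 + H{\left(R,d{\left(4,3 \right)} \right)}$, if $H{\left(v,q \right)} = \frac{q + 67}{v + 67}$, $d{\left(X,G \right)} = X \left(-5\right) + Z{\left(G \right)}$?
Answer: $\frac{2739536}{203} \approx 13495.0$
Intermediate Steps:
$Z{\left(f \right)} = 7 - f$ ($Z{\left(f \right)} = 3 - \left(-4 + f\right) = 7 - f$)
$d{\left(X,G \right)} = 7 - G - 5 X$ ($d{\left(X,G \right)} = X \left(-5\right) - \left(-7 + G\right) = - 5 X - \left(-7 + G\right) = 7 - G - 5 X$)
$H{\left(v,q \right)} = \frac{67 + q}{67 + v}$
$13495 + H{\left(R,d{\left(4,3 \right)} \right)} = 13495 + \frac{67 - 16}{67 + 136} = 13495 + \frac{67 - 16}{203} = 13495 + \frac{1}{203} \cdot 51 = 13495 + \frac{51}{203} = \frac{2739536}{203}$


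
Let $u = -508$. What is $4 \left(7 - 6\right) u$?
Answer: $-2032$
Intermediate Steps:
$4 \left(7 - 6\right) u = 4 \left(7 - 6\right) \left(-508\right) = 4 \cdot 1 \left(-508\right) = 4 \left(-508\right) = -2032$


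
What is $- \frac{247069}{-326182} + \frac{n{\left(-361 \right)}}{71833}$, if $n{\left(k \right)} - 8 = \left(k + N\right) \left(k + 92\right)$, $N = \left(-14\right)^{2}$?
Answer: $\frac{32227905003}{23430631606} \approx 1.3755$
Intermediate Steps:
$N = 196$
$n{\left(k \right)} = 8 + \left(92 + k\right) \left(196 + k\right)$ ($n{\left(k \right)} = 8 + \left(k + 196\right) \left(k + 92\right) = 8 + \left(196 + k\right) \left(92 + k\right) = 8 + \left(92 + k\right) \left(196 + k\right)$)
$- \frac{247069}{-326182} + \frac{n{\left(-361 \right)}}{71833} = - \frac{247069}{-326182} + \frac{18040 + \left(-361\right)^{2} + 288 \left(-361\right)}{71833} = \left(-247069\right) \left(- \frac{1}{326182}\right) + \left(18040 + 130321 - 103968\right) \frac{1}{71833} = \frac{247069}{326182} + 44393 \cdot \frac{1}{71833} = \frac{247069}{326182} + \frac{44393}{71833} = \frac{32227905003}{23430631606}$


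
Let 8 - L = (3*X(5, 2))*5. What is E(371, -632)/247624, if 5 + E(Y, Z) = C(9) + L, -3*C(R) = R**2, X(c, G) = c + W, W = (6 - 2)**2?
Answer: -339/247624 ≈ -0.0013690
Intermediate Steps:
W = 16 (W = 4**2 = 16)
X(c, G) = 16 + c (X(c, G) = c + 16 = 16 + c)
C(R) = -R**2/3
L = -307 (L = 8 - 3*(16 + 5)*5 = 8 - 3*21*5 = 8 - 63*5 = 8 - 1*315 = 8 - 315 = -307)
E(Y, Z) = -339 (E(Y, Z) = -5 + (-1/3*9**2 - 307) = -5 + (-1/3*81 - 307) = -5 + (-27 - 307) = -5 - 334 = -339)
E(371, -632)/247624 = -339/247624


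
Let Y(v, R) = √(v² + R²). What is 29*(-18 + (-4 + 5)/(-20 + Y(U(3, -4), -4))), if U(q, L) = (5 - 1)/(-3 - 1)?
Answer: -200506/383 - 29*√17/383 ≈ -523.83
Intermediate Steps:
U(q, L) = -1 (U(q, L) = 4/(-4) = 4*(-¼) = -1)
Y(v, R) = √(R² + v²)
29*(-18 + (-4 + 5)/(-20 + Y(U(3, -4), -4))) = 29*(-18 + (-4 + 5)/(-20 + √((-4)² + (-1)²))) = 29*(-18 + 1/(-20 + √(16 + 1))) = 29*(-18 + 1/(-20 + √17)) = -522 + 29/(-20 + √17)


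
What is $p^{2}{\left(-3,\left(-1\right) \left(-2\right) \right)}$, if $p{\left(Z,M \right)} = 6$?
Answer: $36$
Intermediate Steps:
$p^{2}{\left(-3,\left(-1\right) \left(-2\right) \right)} = 6^{2} = 36$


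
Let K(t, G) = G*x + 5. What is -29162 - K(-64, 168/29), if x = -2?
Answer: -845507/29 ≈ -29155.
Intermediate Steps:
K(t, G) = 5 - 2*G (K(t, G) = G*(-2) + 5 = -2*G + 5 = 5 - 2*G)
-29162 - K(-64, 168/29) = -29162 - (5 - 336/29) = -29162 - 1*(-191/29) = -29162 + 191/29 = -845507/29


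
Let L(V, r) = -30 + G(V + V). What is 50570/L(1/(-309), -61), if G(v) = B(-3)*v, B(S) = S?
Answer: -2604355/1544 ≈ -1686.8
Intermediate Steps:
G(v) = -3*v
L(V, r) = -30 - 6*V (L(V, r) = -30 - 3*(V + V) = -30 - 6*V)
50570/L(1/(-309), -61) = 50570/(-30 - 6/(-309)) = 50570/(-30 - 6*(-1/309)) = 50570/(-30 + 2/103) = 50570/(-3088/103) = 50570*(-103/3088) = -2604355/1544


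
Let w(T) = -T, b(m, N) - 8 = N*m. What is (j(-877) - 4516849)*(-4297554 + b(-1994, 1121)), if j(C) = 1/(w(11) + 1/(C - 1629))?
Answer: 813440477205636980/27567 ≈ 2.9508e+13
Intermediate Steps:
b(m, N) = 8 + N*m
j(C) = 1/(-11 + 1/(-1629 + C)) (j(C) = 1/(-1*11 + 1/(C - 1629)) = 1/(-11 + 1/(-1629 + C)))
(j(-877) - 4516849)*(-4297554 + b(-1994, 1121)) = ((1629 - 1*(-877))/(-17920 + 11*(-877)) - 4516849)*(-4297554 + (8 + 1121*(-1994))) = ((1629 + 877)/(-17920 - 9647) - 4516849)*(-4297554 + (8 - 2235274)) = (2506/(-27567) - 4516849)*(-4297554 - 2235266) = (-1/27567*2506 - 4516849)*(-6532820) = (-2506/27567 - 4516849)*(-6532820) = -124515978889/27567*(-6532820) = 813440477205636980/27567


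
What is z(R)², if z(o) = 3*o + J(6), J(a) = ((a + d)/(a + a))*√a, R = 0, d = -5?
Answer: 1/24 ≈ 0.041667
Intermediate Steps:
J(a) = (-5 + a)/(2*√a) (J(a) = ((a - 5)/(a + a))*√a = ((-5 + a)/((2*a)))*√a = ((-5 + a)*(1/(2*a)))*√a = ((-5 + a)/(2*a))*√a = (-5 + a)/(2*√a))
z(o) = 3*o + √6/12 (z(o) = 3*o + (-5 + 6)/(2*√6) = 3*o + (½)*(√6/6)*1 = 3*o + √6/12)
z(R)² = (3*0 + √6/12)² = (0 + √6/12)² = (√6/12)² = 1/24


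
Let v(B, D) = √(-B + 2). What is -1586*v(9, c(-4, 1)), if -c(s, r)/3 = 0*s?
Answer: -1586*I*√7 ≈ -4196.2*I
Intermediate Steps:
c(s, r) = 0 (c(s, r) = -0*s = -3*0 = 0)
v(B, D) = √(2 - B)
-1586*v(9, c(-4, 1)) = -1586*√(2 - 1*9) = -1586*√(2 - 9) = -1586*I*√7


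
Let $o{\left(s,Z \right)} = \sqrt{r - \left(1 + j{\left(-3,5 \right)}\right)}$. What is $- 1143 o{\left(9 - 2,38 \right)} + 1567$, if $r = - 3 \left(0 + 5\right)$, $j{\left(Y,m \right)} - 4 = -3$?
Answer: $1567 - 1143 i \sqrt{17} \approx 1567.0 - 4712.7 i$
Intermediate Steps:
$j{\left(Y,m \right)} = 1$ ($j{\left(Y,m \right)} = 4 - 3 = 1$)
$r = -15$ ($r = \left(-3\right) 5 = -15$)
$o{\left(s,Z \right)} = i \sqrt{17}$ ($o{\left(s,Z \right)} = \sqrt{-15 - 2} = \sqrt{-17} = i \sqrt{17}$)
$- 1143 o{\left(9 - 2,38 \right)} + 1567 = - 1143 i \sqrt{17} + 1567 = 1567 - 1143 i \sqrt{17}$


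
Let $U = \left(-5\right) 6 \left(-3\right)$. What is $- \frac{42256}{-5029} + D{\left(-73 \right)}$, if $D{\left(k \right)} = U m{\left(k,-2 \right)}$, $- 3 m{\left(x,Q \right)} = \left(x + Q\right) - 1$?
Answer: $\frac{11508376}{5029} \approx 2288.4$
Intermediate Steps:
$U = 90$ ($U = \left(-30\right) \left(-3\right) = 90$)
$m{\left(x,Q \right)} = \frac{1}{3} - \frac{Q}{3} - \frac{x}{3}$ ($m{\left(x,Q \right)} = - \frac{\left(x + Q\right) - 1}{3} = - \frac{\left(Q + x\right) - 1}{3} = - \frac{-1 + Q + x}{3} = \frac{1}{3} - \frac{Q}{3} - \frac{x}{3}$)
$D{\left(k \right)} = 90 - 30 k$ ($D{\left(k \right)} = 90 \left(\frac{1}{3} - - \frac{2}{3} - \frac{k}{3}\right) = 90 \left(\frac{1}{3} + \frac{2}{3} - \frac{k}{3}\right) = 90 \left(1 - \frac{k}{3}\right) = 90 - 30 k$)
$- \frac{42256}{-5029} + D{\left(-73 \right)} = - \frac{42256}{-5029} + \left(90 - -2190\right) = \left(-42256\right) \left(- \frac{1}{5029}\right) + \left(90 + 2190\right) = \frac{42256}{5029} + 2280 = \frac{11508376}{5029}$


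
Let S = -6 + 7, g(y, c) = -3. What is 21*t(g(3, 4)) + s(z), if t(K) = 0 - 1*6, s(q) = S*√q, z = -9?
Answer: -126 + 3*I ≈ -126.0 + 3.0*I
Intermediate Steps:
S = 1
s(q) = √q (s(q) = 1*√q = √q)
t(K) = -6 (t(K) = 0 - 6 = -6)
21*t(g(3, 4)) + s(z) = 21*(-6) + √(-9) = -126 + 3*I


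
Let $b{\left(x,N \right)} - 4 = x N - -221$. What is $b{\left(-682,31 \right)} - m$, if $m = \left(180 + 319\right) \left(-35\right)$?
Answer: $-3452$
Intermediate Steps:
$m = -17465$ ($m = 499 \left(-35\right) = -17465$)
$b{\left(x,N \right)} = 225 + N x$ ($b{\left(x,N \right)} = 4 + \left(x N - -221\right) = 4 + \left(N x + 221\right) = 4 + \left(221 + N x\right) = 225 + N x$)
$b{\left(-682,31 \right)} - m = \left(225 + 31 \left(-682\right)\right) - -17465 = \left(225 - 21142\right) + 17465 = -20917 + 17465 = -3452$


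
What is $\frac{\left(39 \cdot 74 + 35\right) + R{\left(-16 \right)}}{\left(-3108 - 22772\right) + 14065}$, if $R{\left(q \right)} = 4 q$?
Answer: $- \frac{2857}{11815} \approx -0.24181$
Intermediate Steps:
$\frac{\left(39 \cdot 74 + 35\right) + R{\left(-16 \right)}}{\left(-3108 - 22772\right) + 14065} = \frac{\left(39 \cdot 74 + 35\right) + 4 \left(-16\right)}{\left(-3108 - 22772\right) + 14065} = \frac{\left(2886 + 35\right) - 64}{\left(-3108 - 22772\right) + 14065} = \frac{2921 - 64}{-25880 + 14065} = \frac{2857}{-11815} = 2857 \left(- \frac{1}{11815}\right) = - \frac{2857}{11815}$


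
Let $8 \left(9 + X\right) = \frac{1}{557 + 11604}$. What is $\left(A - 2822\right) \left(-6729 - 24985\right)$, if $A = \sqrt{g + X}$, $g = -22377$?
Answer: $89496908 - \frac{15857 i \sqrt{52970620319774}}{24322} \approx 8.9497 \cdot 10^{7} - 4.745 \cdot 10^{6} i$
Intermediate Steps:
$X = - \frac{875591}{97288}$ ($X = -9 + \frac{1}{8 \left(557 + 11604\right)} = -9 + \frac{1}{8 \cdot 12161} = -9 + \frac{1}{8} \cdot \frac{1}{12161} = -9 + \frac{1}{97288} = - \frac{875591}{97288} \approx -9.0$)
$A = \frac{i \sqrt{52970620319774}}{48644}$ ($A = \sqrt{-22377 - \frac{875591}{97288}} = \sqrt{- \frac{2177889167}{97288}} = \frac{i \sqrt{52970620319774}}{48644} \approx 149.62 i$)
$\left(A - 2822\right) \left(-6729 - 24985\right) = \left(\frac{i \sqrt{52970620319774}}{48644} - 2822\right) \left(-6729 - 24985\right) = \left(-2822 + \frac{i \sqrt{52970620319774}}{48644}\right) \left(-31714\right) = 89496908 - \frac{15857 i \sqrt{52970620319774}}{24322}$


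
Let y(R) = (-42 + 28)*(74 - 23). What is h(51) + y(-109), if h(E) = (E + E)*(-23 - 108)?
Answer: -14076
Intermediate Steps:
h(E) = -262*E (h(E) = (2*E)*(-131) = -262*E)
y(R) = -714 (y(R) = -14*51 = -714)
h(51) + y(-109) = -262*51 - 714 = -13362 - 714 = -14076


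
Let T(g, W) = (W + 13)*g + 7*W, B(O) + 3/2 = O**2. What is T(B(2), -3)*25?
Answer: 100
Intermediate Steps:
B(O) = -3/2 + O**2
T(g, W) = 7*W + g*(13 + W) (T(g, W) = (13 + W)*g + 7*W = g*(13 + W) + 7*W = 7*W + g*(13 + W))
T(B(2), -3)*25 = (7*(-3) + 13*(-3/2 + 2**2) - 3*(-3/2 + 2**2))*25 = (-21 + 13*(-3/2 + 4) - 3*(-3/2 + 4))*25 = (-21 + 13*(5/2) - 3*5/2)*25 = (-21 + 65/2 - 15/2)*25 = 4*25 = 100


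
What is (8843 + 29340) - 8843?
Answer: 29340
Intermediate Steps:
(8843 + 29340) - 8843 = 38183 - 8843 = 29340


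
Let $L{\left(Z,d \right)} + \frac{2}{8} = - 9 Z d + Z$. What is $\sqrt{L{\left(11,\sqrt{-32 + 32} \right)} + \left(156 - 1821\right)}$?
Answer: $\frac{i \sqrt{6617}}{2} \approx 40.672 i$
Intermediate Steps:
$L{\left(Z,d \right)} = - \frac{1}{4} + Z - 9 Z d$ ($L{\left(Z,d \right)} = - \frac{1}{4} + \left(- 9 Z d + Z\right) = - \frac{1}{4} - \left(- Z + 9 Z d\right) = - \frac{1}{4} + Z - 9 Z d$)
$\sqrt{L{\left(11,\sqrt{-32 + 32} \right)} + \left(156 - 1821\right)} = \sqrt{\left(- \frac{1}{4} + 11 - 99 \sqrt{-32 + 32}\right) + \left(156 - 1821\right)} = \sqrt{\left(- \frac{1}{4} + 11 - 99 \sqrt{0}\right) + \left(156 - 1821\right)} = \sqrt{\left(- \frac{1}{4} + 11 - 99 \cdot 0\right) - 1665} = \sqrt{\left(- \frac{1}{4} + 11 + 0\right) - 1665} = \sqrt{\frac{43}{4} - 1665} = \sqrt{- \frac{6617}{4}} = \frac{i \sqrt{6617}}{2}$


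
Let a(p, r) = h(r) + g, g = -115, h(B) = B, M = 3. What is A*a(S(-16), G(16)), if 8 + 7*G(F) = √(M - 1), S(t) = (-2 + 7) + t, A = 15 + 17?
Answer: -26016/7 + 32*√2/7 ≈ -3710.1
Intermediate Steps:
A = 32
S(t) = 5 + t
G(F) = -8/7 + √2/7 (G(F) = -8/7 + √(3 - 1)/7 = -8/7 + √2/7)
a(p, r) = -115 + r (a(p, r) = r - 115 = -115 + r)
A*a(S(-16), G(16)) = 32*(-115 + (-8/7 + √2/7)) = 32*(-813/7 + √2/7) = -26016/7 + 32*√2/7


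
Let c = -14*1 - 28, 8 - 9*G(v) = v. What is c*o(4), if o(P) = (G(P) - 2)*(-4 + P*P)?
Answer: 784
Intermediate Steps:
G(v) = 8/9 - v/9
o(P) = (-4 + P²)*(-10/9 - P/9) (o(P) = ((8/9 - P/9) - 2)*(-4 + P*P) = (-10/9 - P/9)*(-4 + P²) = (-4 + P²)*(-10/9 - P/9))
c = -42 (c = -14 - 28 = -42)
c*o(4) = -42*(40/9 - 10/9*4² - ⅑*4³ + (4/9)*4) = -42*(40/9 - 10/9*16 - ⅑*64 + 16/9) = -42*(40/9 - 160/9 - 64/9 + 16/9) = -42*(-56/3) = 784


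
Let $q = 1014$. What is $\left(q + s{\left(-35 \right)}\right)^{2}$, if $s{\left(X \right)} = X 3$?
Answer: $826281$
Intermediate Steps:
$s{\left(X \right)} = 3 X$
$\left(q + s{\left(-35 \right)}\right)^{2} = \left(1014 + 3 \left(-35\right)\right)^{2} = \left(1014 - 105\right)^{2} = 909^{2} = 826281$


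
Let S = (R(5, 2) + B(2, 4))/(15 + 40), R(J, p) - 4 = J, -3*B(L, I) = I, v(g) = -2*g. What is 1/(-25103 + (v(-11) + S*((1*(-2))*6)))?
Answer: -55/1379547 ≈ -3.9868e-5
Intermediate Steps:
B(L, I) = -I/3
R(J, p) = 4 + J
S = 23/165 (S = ((4 + 5) - ⅓*4)/(15 + 40) = (9 - 4/3)/55 = (23/3)*(1/55) = 23/165 ≈ 0.13939)
1/(-25103 + (v(-11) + S*((1*(-2))*6))) = 1/(-25103 + (-2*(-11) + 23*((1*(-2))*6)/165)) = 1/(-25103 + (22 + 23*(-2*6)/165)) = 1/(-25103 + (22 + (23/165)*(-12))) = 1/(-25103 + (22 - 92/55)) = 1/(-25103 + 1118/55) = 1/(-1379547/55) = -55/1379547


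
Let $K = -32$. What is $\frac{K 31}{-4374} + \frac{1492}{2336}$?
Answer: $\frac{1105415}{1277208} \approx 0.86549$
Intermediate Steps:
$\frac{K 31}{-4374} + \frac{1492}{2336} = \frac{\left(-32\right) 31}{-4374} + \frac{1492}{2336} = \left(-992\right) \left(- \frac{1}{4374}\right) + 1492 \cdot \frac{1}{2336} = \frac{496}{2187} + \frac{373}{584} = \frac{1105415}{1277208}$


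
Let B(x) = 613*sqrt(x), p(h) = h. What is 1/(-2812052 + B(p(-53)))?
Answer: -2812052/7907656366461 - 613*I*sqrt(53)/7907656366461 ≈ -3.5561e-7 - 5.6435e-10*I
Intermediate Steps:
1/(-2812052 + B(p(-53))) = 1/(-2812052 + 613*sqrt(-53)) = 1/(-2812052 + 613*(I*sqrt(53))) = 1/(-2812052 + 613*I*sqrt(53))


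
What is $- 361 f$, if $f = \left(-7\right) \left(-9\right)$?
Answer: $-22743$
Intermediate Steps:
$f = 63$
$- 361 f = \left(-361\right) 63 = -22743$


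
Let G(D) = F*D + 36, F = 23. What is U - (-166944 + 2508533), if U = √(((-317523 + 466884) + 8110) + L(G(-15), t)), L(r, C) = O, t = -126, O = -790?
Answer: -2341589 + 3*√17409 ≈ -2.3412e+6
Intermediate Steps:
G(D) = 36 + 23*D (G(D) = 23*D + 36 = 36 + 23*D)
L(r, C) = -790
U = 3*√17409 (U = √(((-317523 + 466884) + 8110) - 790) = √((149361 + 8110) - 790) = √(157471 - 790) = √156681 = 3*√17409 ≈ 395.83)
U - (-166944 + 2508533) = 3*√17409 - (-166944 + 2508533) = 3*√17409 - 1*2341589 = 3*√17409 - 2341589 = -2341589 + 3*√17409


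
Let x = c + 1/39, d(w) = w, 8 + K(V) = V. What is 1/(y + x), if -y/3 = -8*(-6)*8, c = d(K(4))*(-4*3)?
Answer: -39/43055 ≈ -0.00090582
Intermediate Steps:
K(V) = -8 + V
c = 48 (c = (-8 + 4)*(-4*3) = -4*(-12) = 48)
y = -1152 (y = -3*(-8*(-6))*8 = -144*8 = -3*384 = -1152)
x = 1873/39 (x = 48 + 1/39 = 1873/39 ≈ 48.026)
1/(y + x) = 1/(-1152 + 1873/39) = 1/(-43055/39) = -39/43055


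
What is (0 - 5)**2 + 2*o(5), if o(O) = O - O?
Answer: 25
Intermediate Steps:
o(O) = 0
(0 - 5)**2 + 2*o(5) = (0 - 5)**2 + 2*0 = (-5)**2 + 0 = 25 + 0 = 25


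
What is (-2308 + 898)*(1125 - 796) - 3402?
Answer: -467292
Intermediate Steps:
(-2308 + 898)*(1125 - 796) - 3402 = -1410*329 - 3402 = -463890 - 3402 = -467292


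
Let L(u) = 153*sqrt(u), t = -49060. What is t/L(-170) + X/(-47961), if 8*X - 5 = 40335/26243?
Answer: -1175/68966604 + 4906*I*sqrt(170)/2601 ≈ -1.7037e-5 + 24.593*I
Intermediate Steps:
X = 85775/104972 (X = 5/8 + (40335/26243)/8 = 5/8 + (40335*(1/26243))/8 = 5/8 + (1/8)*(40335/26243) = 5/8 + 40335/209944 = 85775/104972 ≈ 0.81712)
t/L(-170) + X/(-47961) = -49060*(-I*sqrt(170)/26010) + (85775/104972)/(-47961) = -49060*(-I*sqrt(170)/26010) + (85775/104972)*(-1/47961) = -49060*(-I*sqrt(170)/26010) - 1175/68966604 = -(-4906)*I*sqrt(170)/2601 - 1175/68966604 = 4906*I*sqrt(170)/2601 - 1175/68966604 = -1175/68966604 + 4906*I*sqrt(170)/2601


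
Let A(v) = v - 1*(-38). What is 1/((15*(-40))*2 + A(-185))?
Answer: -1/1347 ≈ -0.00074239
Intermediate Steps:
A(v) = 38 + v (A(v) = v + 38 = 38 + v)
1/((15*(-40))*2 + A(-185)) = 1/((15*(-40))*2 + (38 - 185)) = 1/(-600*2 - 147) = 1/(-1200 - 147) = 1/(-1347) = -1/1347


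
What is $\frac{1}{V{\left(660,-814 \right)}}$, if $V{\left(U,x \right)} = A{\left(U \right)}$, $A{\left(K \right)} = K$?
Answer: $\frac{1}{660} \approx 0.0015152$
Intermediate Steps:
$V{\left(U,x \right)} = U$
$\frac{1}{V{\left(660,-814 \right)}} = \frac{1}{660}$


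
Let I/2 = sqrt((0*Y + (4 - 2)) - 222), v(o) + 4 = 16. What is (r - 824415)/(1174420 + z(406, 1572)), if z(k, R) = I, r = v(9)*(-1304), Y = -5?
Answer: -49329339423/68963116864 + 840063*I*sqrt(55)/344815584320 ≈ -0.7153 + 1.8068e-5*I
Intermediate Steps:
v(o) = 12 (v(o) = -4 + 16 = 12)
r = -15648 (r = 12*(-1304) = -15648)
I = 4*I*sqrt(55) (I = 2*sqrt((0*(-5) + (4 - 2)) - 222) = 2*sqrt((0 + 2) - 222) = 2*sqrt(2 - 222) = 2*sqrt(-220) = 2*(2*I*sqrt(55)) = 4*I*sqrt(55) ≈ 29.665*I)
z(k, R) = 4*I*sqrt(55)
(r - 824415)/(1174420 + z(406, 1572)) = (-15648 - 824415)/(1174420 + 4*I*sqrt(55)) = -840063/(1174420 + 4*I*sqrt(55))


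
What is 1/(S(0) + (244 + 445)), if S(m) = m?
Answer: 1/689 ≈ 0.0014514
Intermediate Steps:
1/(S(0) + (244 + 445)) = 1/(0 + (244 + 445)) = 1/(0 + 689) = 1/689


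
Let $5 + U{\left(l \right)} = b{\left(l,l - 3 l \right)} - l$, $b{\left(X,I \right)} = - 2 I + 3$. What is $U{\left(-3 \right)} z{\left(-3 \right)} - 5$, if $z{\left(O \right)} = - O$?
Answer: $-38$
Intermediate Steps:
$b{\left(X,I \right)} = 3 - 2 I$
$U{\left(l \right)} = -2 + 3 l$ ($U{\left(l \right)} = -5 - \left(-3 + l + 2 \left(l - 3 l\right)\right) = -5 - \left(-3 + l + 2 \left(-2\right) l\right) = -5 + \left(\left(3 + 4 l\right) - l\right) = -5 + \left(3 + 3 l\right) = -2 + 3 l$)
$U{\left(-3 \right)} z{\left(-3 \right)} - 5 = \left(-2 + 3 \left(-3\right)\right) \left(\left(-1\right) \left(-3\right)\right) - 5 = \left(-2 - 9\right) 3 - 5 = \left(-11\right) 3 - 5 = -33 - 5 = -38$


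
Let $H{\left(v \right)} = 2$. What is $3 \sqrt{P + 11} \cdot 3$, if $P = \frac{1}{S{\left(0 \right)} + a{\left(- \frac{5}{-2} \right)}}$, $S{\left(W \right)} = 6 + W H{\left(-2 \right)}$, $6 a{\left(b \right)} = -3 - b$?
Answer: $\frac{9 \sqrt{41663}}{61} \approx 30.115$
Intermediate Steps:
$a{\left(b \right)} = - \frac{1}{2} - \frac{b}{6}$ ($a{\left(b \right)} = \frac{-3 - b}{6} = - \frac{1}{2} - \frac{b}{6}$)
$S{\left(W \right)} = 6 + 2 W$ ($S{\left(W \right)} = 6 + W 2 = 6 + 2 W$)
$P = \frac{12}{61}$ ($P = \frac{1}{\left(6 + 2 \cdot 0\right) - \left(\frac{1}{2} + \frac{\left(-5\right) \frac{1}{-2}}{6}\right)} = \frac{1}{\left(6 + 0\right) - \left(\frac{1}{2} + \frac{\left(-5\right) \left(- \frac{1}{2}\right)}{6}\right)} = \frac{1}{6 - \frac{11}{12}} = \frac{1}{\frac{61}{12}} = \frac{12}{61} \approx 0.19672$)
$3 \sqrt{P + 11} \cdot 3 = 3 \sqrt{\frac{12}{61} + 11} \cdot 3 = 3 \sqrt{\frac{683}{61}} \cdot 3 = 3 \frac{\sqrt{41663}}{61} \cdot 3 = \frac{3 \sqrt{41663}}{61} \cdot 3 = \frac{9 \sqrt{41663}}{61}$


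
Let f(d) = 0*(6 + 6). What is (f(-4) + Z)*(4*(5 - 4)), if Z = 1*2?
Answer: 8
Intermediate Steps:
f(d) = 0 (f(d) = 0*12 = 0)
Z = 2
(f(-4) + Z)*(4*(5 - 4)) = (0 + 2)*(4*(5 - 4)) = 2*(4*1) = 2*4 = 8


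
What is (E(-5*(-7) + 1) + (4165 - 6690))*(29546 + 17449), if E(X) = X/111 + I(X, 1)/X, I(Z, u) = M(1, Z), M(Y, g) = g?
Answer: -4388205120/37 ≈ -1.1860e+8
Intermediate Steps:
I(Z, u) = Z
E(X) = 1 + X/111 (E(X) = X/111 + X/X = X*(1/111) + 1 = X/111 + 1 = 1 + X/111)
(E(-5*(-7) + 1) + (4165 - 6690))*(29546 + 17449) = ((1 + (-5*(-7) + 1)/111) + (4165 - 6690))*(29546 + 17449) = ((1 + (35 + 1)/111) - 2525)*46995 = ((1 + (1/111)*36) - 2525)*46995 = ((1 + 12/37) - 2525)*46995 = (49/37 - 2525)*46995 = -93376/37*46995 = -4388205120/37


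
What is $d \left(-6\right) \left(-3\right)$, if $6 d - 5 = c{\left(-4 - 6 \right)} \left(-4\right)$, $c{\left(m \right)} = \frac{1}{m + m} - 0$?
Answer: $\frac{78}{5} \approx 15.6$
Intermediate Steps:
$c{\left(m \right)} = \frac{1}{2 m}$ ($c{\left(m \right)} = \frac{1}{2 m} + 0 = \frac{1}{2 m}$)
$d = \frac{13}{15}$ ($d = \frac{5}{6} + \frac{\frac{1}{2 \left(-4 - 6\right)} \left(-4\right)}{6} = \frac{5}{6} + \frac{\frac{1}{2 \left(-10\right)} \left(-4\right)}{6} = \frac{5}{6} + \frac{\frac{1}{2} \left(- \frac{1}{10}\right) \left(-4\right)}{6} = \frac{5}{6} + \frac{\left(- \frac{1}{20}\right) \left(-4\right)}{6} = \frac{5}{6} + \frac{1}{6} \cdot \frac{1}{5} = \frac{5}{6} + \frac{1}{30} = \frac{13}{15} \approx 0.86667$)
$d \left(-6\right) \left(-3\right) = \frac{13}{15} \left(-6\right) \left(-3\right) = \left(- \frac{26}{5}\right) \left(-3\right) = \frac{78}{5}$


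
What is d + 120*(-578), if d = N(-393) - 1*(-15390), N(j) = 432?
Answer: -53538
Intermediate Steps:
d = 15822 (d = 432 - 1*(-15390) = 432 + 15390 = 15822)
d + 120*(-578) = 15822 + 120*(-578) = 15822 - 69360 = -53538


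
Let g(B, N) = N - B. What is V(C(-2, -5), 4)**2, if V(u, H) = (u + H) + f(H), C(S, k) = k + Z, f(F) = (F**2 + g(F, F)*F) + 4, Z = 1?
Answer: 400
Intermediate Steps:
f(F) = 4 + F**2 (f(F) = (F**2 + (F - F)*F) + 4 = (F**2 + 0*F) + 4 = (F**2 + 0) + 4 = F**2 + 4 = 4 + F**2)
C(S, k) = 1 + k (C(S, k) = k + 1 = 1 + k)
V(u, H) = 4 + H + u + H**2 (V(u, H) = (u + H) + (4 + H**2) = (H + u) + (4 + H**2) = 4 + H + u + H**2)
V(C(-2, -5), 4)**2 = (4 + 4 + (1 - 5) + 4**2)**2 = (4 + 4 - 4 + 16)**2 = 20**2 = 400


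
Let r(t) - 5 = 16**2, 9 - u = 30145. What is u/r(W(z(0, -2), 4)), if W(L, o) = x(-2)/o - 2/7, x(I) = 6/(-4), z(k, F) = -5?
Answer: -30136/261 ≈ -115.46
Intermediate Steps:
x(I) = -3/2 (x(I) = 6*(-1/4) = -3/2)
W(L, o) = -2/7 - 3/(2*o) (W(L, o) = -3/(2*o) - 2/7 = -2/7 - 3/(2*o))
u = -30136 (u = 9 - 1*30145 = 9 - 30145 = -30136)
r(t) = 261 (r(t) = 5 + 16**2 = 5 + 256 = 261)
u/r(W(z(0, -2), 4)) = -30136/261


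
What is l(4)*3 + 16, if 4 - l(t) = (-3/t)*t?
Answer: 37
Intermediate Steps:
l(t) = 7 (l(t) = 4 - (-3/t)*t = 4 - 1*(-3) = 4 + 3 = 7)
l(4)*3 + 16 = 7*3 + 16 = 21 + 16 = 37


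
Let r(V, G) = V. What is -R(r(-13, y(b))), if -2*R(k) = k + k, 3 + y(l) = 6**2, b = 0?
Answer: -13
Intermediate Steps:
y(l) = 33 (y(l) = -3 + 6**2 = -3 + 36 = 33)
R(k) = -k (R(k) = -(k + k)/2 = -k)
-R(r(-13, y(b))) = -(-1)*(-13) = -1*13 = -13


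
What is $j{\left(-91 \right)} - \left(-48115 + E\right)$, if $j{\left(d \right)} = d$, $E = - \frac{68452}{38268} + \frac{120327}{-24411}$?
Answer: $\frac{3739031883580}{77846679} \approx 48031.0$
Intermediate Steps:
$E = - \frac{522971284}{77846679}$ ($E = \left(-68452\right) \frac{1}{38268} + 120327 \left(- \frac{1}{24411}\right) = - \frac{17113}{9567} - \frac{40109}{8137} = - \frac{522971284}{77846679} \approx -6.718$)
$j{\left(-91 \right)} - \left(-48115 + E\right) = -91 + \left(48115 - - \frac{522971284}{77846679}\right) = -91 + \left(48115 + \frac{522971284}{77846679}\right) = -91 + \frac{3746115931369}{77846679} = \frac{3739031883580}{77846679}$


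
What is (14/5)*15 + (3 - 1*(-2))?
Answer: 47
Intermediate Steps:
(14/5)*15 + (3 - 1*(-2)) = (14*(⅕))*15 + (3 + 2) = (14/5)*15 + 5 = 42 + 5 = 47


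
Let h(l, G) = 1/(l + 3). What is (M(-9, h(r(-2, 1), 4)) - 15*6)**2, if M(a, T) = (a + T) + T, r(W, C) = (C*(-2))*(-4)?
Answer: 1181569/121 ≈ 9765.0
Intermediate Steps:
r(W, C) = 8*C (r(W, C) = -2*C*(-4) = 8*C)
h(l, G) = 1/(3 + l)
M(a, T) = a + 2*T (M(a, T) = (T + a) + T = a + 2*T)
(M(-9, h(r(-2, 1), 4)) - 15*6)**2 = ((-9 + 2/(3 + 8*1)) - 15*6)**2 = ((-9 + 2/(3 + 8)) - 90)**2 = ((-9 + 2/11) - 90)**2 = (-97/11 - 90)**2 = (-1087/11)**2 = 1181569/121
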